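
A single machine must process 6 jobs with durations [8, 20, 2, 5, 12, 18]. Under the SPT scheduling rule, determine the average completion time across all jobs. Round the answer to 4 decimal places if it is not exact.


Sort jobs by processing time (SPT order): [2, 5, 8, 12, 18, 20]
Compute completion times sequentially:
  Job 1: processing = 2, completes at 2
  Job 2: processing = 5, completes at 7
  Job 3: processing = 8, completes at 15
  Job 4: processing = 12, completes at 27
  Job 5: processing = 18, completes at 45
  Job 6: processing = 20, completes at 65
Sum of completion times = 161
Average completion time = 161/6 = 26.8333

26.8333


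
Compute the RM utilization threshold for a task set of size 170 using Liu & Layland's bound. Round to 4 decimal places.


Compute 2^(1/170) = 1.0040856600
Subtract 1: 1.0040856600 - 1 = 0.0040856600
Multiply by n: 170 * 0.0040856600 = 0.6945622000
Round to 4 dp: 0.6946

0.6946


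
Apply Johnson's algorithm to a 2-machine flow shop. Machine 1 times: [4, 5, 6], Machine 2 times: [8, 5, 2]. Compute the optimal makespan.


Apply Johnson's rule:
  Group 1 (a <= b): [(1, 4, 8), (2, 5, 5)]
  Group 2 (a > b): [(3, 6, 2)]
Optimal job order: [1, 2, 3]
Schedule:
  Job 1: M1 done at 4, M2 done at 12
  Job 2: M1 done at 9, M2 done at 17
  Job 3: M1 done at 15, M2 done at 19
Makespan = 19

19


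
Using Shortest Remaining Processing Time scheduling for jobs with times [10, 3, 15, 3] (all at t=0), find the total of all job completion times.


Since all jobs arrive at t=0, SRPT equals SPT ordering.
SPT order: [3, 3, 10, 15]
Completion times:
  Job 1: p=3, C=3
  Job 2: p=3, C=6
  Job 3: p=10, C=16
  Job 4: p=15, C=31
Total completion time = 3 + 6 + 16 + 31 = 56

56


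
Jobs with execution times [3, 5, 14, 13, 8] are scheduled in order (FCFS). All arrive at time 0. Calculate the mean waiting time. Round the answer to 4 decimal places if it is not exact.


FCFS order (as given): [3, 5, 14, 13, 8]
Waiting times:
  Job 1: wait = 0
  Job 2: wait = 3
  Job 3: wait = 8
  Job 4: wait = 22
  Job 5: wait = 35
Sum of waiting times = 68
Average waiting time = 68/5 = 13.6

13.6


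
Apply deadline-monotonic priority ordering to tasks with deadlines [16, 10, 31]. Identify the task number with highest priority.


Sort tasks by relative deadline (ascending):
  Task 2: deadline = 10
  Task 1: deadline = 16
  Task 3: deadline = 31
Priority order (highest first): [2, 1, 3]
Highest priority task = 2

2


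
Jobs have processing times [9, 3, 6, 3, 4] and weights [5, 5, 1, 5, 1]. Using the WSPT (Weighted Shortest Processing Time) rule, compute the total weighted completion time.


Compute p/w ratios and sort ascending (WSPT): [(3, 5), (3, 5), (9, 5), (4, 1), (6, 1)]
Compute weighted completion times:
  Job (p=3,w=5): C=3, w*C=5*3=15
  Job (p=3,w=5): C=6, w*C=5*6=30
  Job (p=9,w=5): C=15, w*C=5*15=75
  Job (p=4,w=1): C=19, w*C=1*19=19
  Job (p=6,w=1): C=25, w*C=1*25=25
Total weighted completion time = 164

164


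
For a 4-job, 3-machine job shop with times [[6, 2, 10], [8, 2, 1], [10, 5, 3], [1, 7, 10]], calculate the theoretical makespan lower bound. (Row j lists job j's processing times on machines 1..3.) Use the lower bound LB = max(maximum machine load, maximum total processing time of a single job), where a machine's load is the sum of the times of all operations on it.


Machine loads:
  Machine 1: 6 + 8 + 10 + 1 = 25
  Machine 2: 2 + 2 + 5 + 7 = 16
  Machine 3: 10 + 1 + 3 + 10 = 24
Max machine load = 25
Job totals:
  Job 1: 18
  Job 2: 11
  Job 3: 18
  Job 4: 18
Max job total = 18
Lower bound = max(25, 18) = 25

25


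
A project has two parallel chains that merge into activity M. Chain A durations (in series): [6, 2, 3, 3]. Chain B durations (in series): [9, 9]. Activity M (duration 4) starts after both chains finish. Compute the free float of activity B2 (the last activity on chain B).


ES(B2) = sum of predecessors on chain B = 9
EF(B2) = ES + duration = 9 + 9 = 18
Successor of B2 is M. ES(M) = max(sum(A), sum(B)) = max(14, 18) = 18
Free float = ES(successor) - EF(current) = 18 - 18 = 0

0


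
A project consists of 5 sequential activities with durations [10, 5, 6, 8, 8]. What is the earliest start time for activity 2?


Activity 2 starts after activities 1 through 1 complete.
Predecessor durations: [10]
ES = 10 = 10

10


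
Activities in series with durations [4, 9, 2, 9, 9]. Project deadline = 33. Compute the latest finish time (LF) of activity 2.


LF(activity 2) = deadline - sum of successor durations
Successors: activities 3 through 5 with durations [2, 9, 9]
Sum of successor durations = 20
LF = 33 - 20 = 13

13


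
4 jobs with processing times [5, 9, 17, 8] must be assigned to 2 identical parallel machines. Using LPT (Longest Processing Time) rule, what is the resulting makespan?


Sort jobs in decreasing order (LPT): [17, 9, 8, 5]
Assign each job to the least loaded machine:
  Machine 1: jobs [17, 5], load = 22
  Machine 2: jobs [9, 8], load = 17
Makespan = max load = 22

22


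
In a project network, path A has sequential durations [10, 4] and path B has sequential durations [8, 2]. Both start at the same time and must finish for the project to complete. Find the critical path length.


Path A total = 10 + 4 = 14
Path B total = 8 + 2 = 10
Critical path = longest path = max(14, 10) = 14

14


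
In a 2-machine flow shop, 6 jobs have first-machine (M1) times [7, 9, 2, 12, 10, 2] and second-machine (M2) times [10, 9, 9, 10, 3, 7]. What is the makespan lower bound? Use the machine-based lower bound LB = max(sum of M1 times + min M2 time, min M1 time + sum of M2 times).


LB1 = sum(M1 times) + min(M2 times) = 42 + 3 = 45
LB2 = min(M1 times) + sum(M2 times) = 2 + 48 = 50
Lower bound = max(LB1, LB2) = max(45, 50) = 50

50


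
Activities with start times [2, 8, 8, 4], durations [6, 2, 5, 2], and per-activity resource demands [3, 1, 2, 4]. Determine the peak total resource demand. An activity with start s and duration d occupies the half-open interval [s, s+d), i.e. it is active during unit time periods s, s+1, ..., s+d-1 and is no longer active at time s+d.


Each activity i is active on [start_i, start_i + duration_i).
Compute total resource usage per time slot:
  t=0: active resources = [], total = 0
  t=1: active resources = [], total = 0
  t=2: active resources = [3], total = 3
  t=3: active resources = [3], total = 3
  t=4: active resources = [3, 4], total = 7
  t=5: active resources = [3, 4], total = 7
  t=6: active resources = [3], total = 3
  t=7: active resources = [3], total = 3
  t=8: active resources = [1, 2], total = 3
  t=9: active resources = [1, 2], total = 3
  t=10: active resources = [2], total = 2
  t=11: active resources = [2], total = 2
  t=12: active resources = [2], total = 2
Peak resource demand = 7

7


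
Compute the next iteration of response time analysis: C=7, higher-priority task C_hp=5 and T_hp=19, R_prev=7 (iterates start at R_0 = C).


R_next = C + ceil(R_prev / T_hp) * C_hp
ceil(7 / 19) = ceil(0.3684) = 1
Interference = 1 * 5 = 5
R_next = 7 + 5 = 12

12


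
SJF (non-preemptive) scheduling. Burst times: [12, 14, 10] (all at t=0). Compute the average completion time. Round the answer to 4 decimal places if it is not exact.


SJF order (ascending): [10, 12, 14]
Completion times:
  Job 1: burst=10, C=10
  Job 2: burst=12, C=22
  Job 3: burst=14, C=36
Average completion = 68/3 = 22.6667

22.6667


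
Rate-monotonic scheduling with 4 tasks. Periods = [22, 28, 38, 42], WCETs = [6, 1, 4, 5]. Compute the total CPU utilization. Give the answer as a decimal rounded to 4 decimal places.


Compute individual utilizations (exact fractions):
  Task 1: C/T = 6/22 = 3/11 (approx. 0.2727)
  Task 2: C/T = 1/28 (approx. 0.0357)
  Task 3: C/T = 4/38 = 2/19 (approx. 0.1053)
  Task 4: C/T = 5/42 (approx. 0.119)
Total utilization U = 3/11 + 1/28 + 2/19 + 5/42 = 9353/17556
Rounded to 4 decimal places: U = 0.5328
RM (Liu & Layland) bound for 4 tasks = 0.756828; compare with U = 9353/17556 (approx. 0.532752)
U <= bound, so schedulable by RM sufficient condition.

0.5328


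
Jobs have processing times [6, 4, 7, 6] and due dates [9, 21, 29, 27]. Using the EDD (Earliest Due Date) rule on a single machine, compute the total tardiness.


Sort by due date (EDD order): [(6, 9), (4, 21), (6, 27), (7, 29)]
Compute completion times and tardiness:
  Job 1: p=6, d=9, C=6, tardiness=max(0,6-9)=0
  Job 2: p=4, d=21, C=10, tardiness=max(0,10-21)=0
  Job 3: p=6, d=27, C=16, tardiness=max(0,16-27)=0
  Job 4: p=7, d=29, C=23, tardiness=max(0,23-29)=0
Total tardiness = 0

0


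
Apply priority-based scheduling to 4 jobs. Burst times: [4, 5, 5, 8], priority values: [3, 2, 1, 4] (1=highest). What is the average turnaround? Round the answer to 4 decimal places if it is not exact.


Sort by priority (ascending = highest first):
Order: [(1, 5), (2, 5), (3, 4), (4, 8)]
Completion times:
  Priority 1, burst=5, C=5
  Priority 2, burst=5, C=10
  Priority 3, burst=4, C=14
  Priority 4, burst=8, C=22
Average turnaround = 51/4 = 12.75

12.75


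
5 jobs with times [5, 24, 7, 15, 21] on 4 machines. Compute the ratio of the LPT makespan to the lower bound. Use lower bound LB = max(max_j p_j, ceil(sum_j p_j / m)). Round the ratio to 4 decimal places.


LPT order: [24, 21, 15, 7, 5]
Machine loads after assignment: [24, 21, 15, 12]
LPT makespan = 24
Lower bound = max(max_job, ceil(total/4)) = max(24, 18) = 24
Ratio = 24 / 24 = 1.0

1.0


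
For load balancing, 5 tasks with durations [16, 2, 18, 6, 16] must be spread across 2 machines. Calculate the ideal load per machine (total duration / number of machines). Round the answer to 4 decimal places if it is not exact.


Total processing time = 16 + 2 + 18 + 6 + 16 = 58
Number of machines = 2
Ideal balanced load = 58 / 2 = 29.0

29.0


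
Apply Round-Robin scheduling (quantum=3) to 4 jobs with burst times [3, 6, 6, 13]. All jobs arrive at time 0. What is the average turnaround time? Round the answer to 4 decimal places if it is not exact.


Time quantum = 3
Execution trace:
  J1 runs 3 units, time = 3
  J2 runs 3 units, time = 6
  J3 runs 3 units, time = 9
  J4 runs 3 units, time = 12
  J2 runs 3 units, time = 15
  J3 runs 3 units, time = 18
  J4 runs 3 units, time = 21
  J4 runs 3 units, time = 24
  J4 runs 3 units, time = 27
  J4 runs 1 units, time = 28
Finish times: [3, 15, 18, 28]
Average turnaround = 64/4 = 16.0

16.0


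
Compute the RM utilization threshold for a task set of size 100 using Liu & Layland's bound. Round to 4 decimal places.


Compute 2^(1/100) = 1.0069555501
Subtract 1: 1.0069555501 - 1 = 0.0069555501
Multiply by n: 100 * 0.0069555501 = 0.6955550100
Round to 4 dp: 0.6956

0.6956


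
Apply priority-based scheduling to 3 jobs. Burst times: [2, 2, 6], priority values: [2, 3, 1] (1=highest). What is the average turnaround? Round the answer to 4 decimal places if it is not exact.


Sort by priority (ascending = highest first):
Order: [(1, 6), (2, 2), (3, 2)]
Completion times:
  Priority 1, burst=6, C=6
  Priority 2, burst=2, C=8
  Priority 3, burst=2, C=10
Average turnaround = 24/3 = 8.0

8.0


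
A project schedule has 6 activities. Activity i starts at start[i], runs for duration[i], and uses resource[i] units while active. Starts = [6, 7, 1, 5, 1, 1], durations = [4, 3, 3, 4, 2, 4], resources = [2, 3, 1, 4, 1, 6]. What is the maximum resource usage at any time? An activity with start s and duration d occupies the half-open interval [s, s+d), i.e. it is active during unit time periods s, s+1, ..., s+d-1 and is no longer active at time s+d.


Each activity i is active on [start_i, start_i + duration_i).
Compute total resource usage per time slot:
  t=0: active resources = [], total = 0
  t=1: active resources = [1, 1, 6], total = 8
  t=2: active resources = [1, 1, 6], total = 8
  t=3: active resources = [1, 6], total = 7
  t=4: active resources = [6], total = 6
  t=5: active resources = [4], total = 4
  t=6: active resources = [2, 4], total = 6
  t=7: active resources = [2, 3, 4], total = 9
  t=8: active resources = [2, 3, 4], total = 9
  t=9: active resources = [2, 3], total = 5
Peak resource demand = 9

9


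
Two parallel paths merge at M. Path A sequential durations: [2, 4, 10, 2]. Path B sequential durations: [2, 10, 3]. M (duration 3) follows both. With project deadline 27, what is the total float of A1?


Forward pass: ES(A1) = sum of predecessors on chain A = 0
EF = ES + duration = 0 + 2 = 2
Backward pass: LF(M) = deadline = 27; LS(M) = 27 - 3 = 24
LF(A1) = LS(M) - sum(successors on chain A) = 24 - 16 = 8
LS = LF - duration = 8 - 2 = 6
Total float = LS - ES = 6 - 0 = 6

6


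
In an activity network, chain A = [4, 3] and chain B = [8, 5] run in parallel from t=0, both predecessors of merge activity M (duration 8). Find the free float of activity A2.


ES(A2) = sum of predecessors on chain A = 4
EF(A2) = ES + duration = 4 + 3 = 7
Successor of A2 is M. ES(M) = max(sum(A), sum(B)) = max(7, 13) = 13
Free float = ES(successor) - EF(current) = 13 - 7 = 6

6


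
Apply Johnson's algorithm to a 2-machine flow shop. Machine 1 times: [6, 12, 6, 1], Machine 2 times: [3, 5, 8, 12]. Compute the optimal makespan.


Apply Johnson's rule:
  Group 1 (a <= b): [(4, 1, 12), (3, 6, 8)]
  Group 2 (a > b): [(2, 12, 5), (1, 6, 3)]
Optimal job order: [4, 3, 2, 1]
Schedule:
  Job 4: M1 done at 1, M2 done at 13
  Job 3: M1 done at 7, M2 done at 21
  Job 2: M1 done at 19, M2 done at 26
  Job 1: M1 done at 25, M2 done at 29
Makespan = 29

29


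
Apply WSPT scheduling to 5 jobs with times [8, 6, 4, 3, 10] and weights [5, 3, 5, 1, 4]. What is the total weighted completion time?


Compute p/w ratios and sort ascending (WSPT): [(4, 5), (8, 5), (6, 3), (10, 4), (3, 1)]
Compute weighted completion times:
  Job (p=4,w=5): C=4, w*C=5*4=20
  Job (p=8,w=5): C=12, w*C=5*12=60
  Job (p=6,w=3): C=18, w*C=3*18=54
  Job (p=10,w=4): C=28, w*C=4*28=112
  Job (p=3,w=1): C=31, w*C=1*31=31
Total weighted completion time = 277

277


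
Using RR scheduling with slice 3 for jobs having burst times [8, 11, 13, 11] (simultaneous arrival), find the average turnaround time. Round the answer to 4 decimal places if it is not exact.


Time quantum = 3
Execution trace:
  J1 runs 3 units, time = 3
  J2 runs 3 units, time = 6
  J3 runs 3 units, time = 9
  J4 runs 3 units, time = 12
  J1 runs 3 units, time = 15
  J2 runs 3 units, time = 18
  J3 runs 3 units, time = 21
  J4 runs 3 units, time = 24
  J1 runs 2 units, time = 26
  J2 runs 3 units, time = 29
  J3 runs 3 units, time = 32
  J4 runs 3 units, time = 35
  J2 runs 2 units, time = 37
  J3 runs 3 units, time = 40
  J4 runs 2 units, time = 42
  J3 runs 1 units, time = 43
Finish times: [26, 37, 43, 42]
Average turnaround = 148/4 = 37.0

37.0


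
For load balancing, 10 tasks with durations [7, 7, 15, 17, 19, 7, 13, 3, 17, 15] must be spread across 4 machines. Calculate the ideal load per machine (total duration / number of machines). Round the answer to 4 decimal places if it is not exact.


Total processing time = 7 + 7 + 15 + 17 + 19 + 7 + 13 + 3 + 17 + 15 = 120
Number of machines = 4
Ideal balanced load = 120 / 4 = 30.0

30.0


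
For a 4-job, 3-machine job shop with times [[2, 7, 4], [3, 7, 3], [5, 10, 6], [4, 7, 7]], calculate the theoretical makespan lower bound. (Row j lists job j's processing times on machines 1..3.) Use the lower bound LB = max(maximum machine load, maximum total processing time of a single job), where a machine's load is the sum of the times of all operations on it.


Machine loads:
  Machine 1: 2 + 3 + 5 + 4 = 14
  Machine 2: 7 + 7 + 10 + 7 = 31
  Machine 3: 4 + 3 + 6 + 7 = 20
Max machine load = 31
Job totals:
  Job 1: 13
  Job 2: 13
  Job 3: 21
  Job 4: 18
Max job total = 21
Lower bound = max(31, 21) = 31

31


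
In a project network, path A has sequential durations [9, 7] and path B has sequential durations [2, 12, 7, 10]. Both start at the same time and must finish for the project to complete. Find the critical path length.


Path A total = 9 + 7 = 16
Path B total = 2 + 12 + 7 + 10 = 31
Critical path = longest path = max(16, 31) = 31

31


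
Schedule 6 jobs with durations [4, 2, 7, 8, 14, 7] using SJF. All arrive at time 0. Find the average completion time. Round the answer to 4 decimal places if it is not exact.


SJF order (ascending): [2, 4, 7, 7, 8, 14]
Completion times:
  Job 1: burst=2, C=2
  Job 2: burst=4, C=6
  Job 3: burst=7, C=13
  Job 4: burst=7, C=20
  Job 5: burst=8, C=28
  Job 6: burst=14, C=42
Average completion = 111/6 = 18.5

18.5


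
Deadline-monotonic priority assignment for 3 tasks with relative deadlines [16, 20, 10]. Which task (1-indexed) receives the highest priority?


Sort tasks by relative deadline (ascending):
  Task 3: deadline = 10
  Task 1: deadline = 16
  Task 2: deadline = 20
Priority order (highest first): [3, 1, 2]
Highest priority task = 3

3


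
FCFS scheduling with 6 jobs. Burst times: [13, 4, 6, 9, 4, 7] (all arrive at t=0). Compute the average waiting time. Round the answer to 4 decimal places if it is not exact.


FCFS order (as given): [13, 4, 6, 9, 4, 7]
Waiting times:
  Job 1: wait = 0
  Job 2: wait = 13
  Job 3: wait = 17
  Job 4: wait = 23
  Job 5: wait = 32
  Job 6: wait = 36
Sum of waiting times = 121
Average waiting time = 121/6 = 20.1667

20.1667


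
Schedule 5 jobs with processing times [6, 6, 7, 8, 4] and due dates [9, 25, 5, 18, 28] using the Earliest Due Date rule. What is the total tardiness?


Sort by due date (EDD order): [(7, 5), (6, 9), (8, 18), (6, 25), (4, 28)]
Compute completion times and tardiness:
  Job 1: p=7, d=5, C=7, tardiness=max(0,7-5)=2
  Job 2: p=6, d=9, C=13, tardiness=max(0,13-9)=4
  Job 3: p=8, d=18, C=21, tardiness=max(0,21-18)=3
  Job 4: p=6, d=25, C=27, tardiness=max(0,27-25)=2
  Job 5: p=4, d=28, C=31, tardiness=max(0,31-28)=3
Total tardiness = 14

14


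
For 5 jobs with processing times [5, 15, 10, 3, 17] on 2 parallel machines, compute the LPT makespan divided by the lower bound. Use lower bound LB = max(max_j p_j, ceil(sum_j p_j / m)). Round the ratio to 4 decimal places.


LPT order: [17, 15, 10, 5, 3]
Machine loads after assignment: [25, 25]
LPT makespan = 25
Lower bound = max(max_job, ceil(total/2)) = max(17, 25) = 25
Ratio = 25 / 25 = 1.0

1.0


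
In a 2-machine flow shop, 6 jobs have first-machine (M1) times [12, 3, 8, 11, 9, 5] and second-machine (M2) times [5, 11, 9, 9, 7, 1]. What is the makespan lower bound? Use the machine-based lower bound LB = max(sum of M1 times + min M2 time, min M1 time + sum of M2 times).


LB1 = sum(M1 times) + min(M2 times) = 48 + 1 = 49
LB2 = min(M1 times) + sum(M2 times) = 3 + 42 = 45
Lower bound = max(LB1, LB2) = max(49, 45) = 49

49


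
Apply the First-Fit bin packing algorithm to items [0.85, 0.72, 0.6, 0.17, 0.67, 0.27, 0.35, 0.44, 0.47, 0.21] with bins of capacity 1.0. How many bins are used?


Place items sequentially using First-Fit:
  Item 0.85 -> new Bin 1
  Item 0.72 -> new Bin 2
  Item 0.6 -> new Bin 3
  Item 0.17 -> Bin 2 (now 0.89)
  Item 0.67 -> new Bin 4
  Item 0.27 -> Bin 3 (now 0.87)
  Item 0.35 -> new Bin 5
  Item 0.44 -> Bin 5 (now 0.79)
  Item 0.47 -> new Bin 6
  Item 0.21 -> Bin 4 (now 0.88)
Total bins used = 6

6


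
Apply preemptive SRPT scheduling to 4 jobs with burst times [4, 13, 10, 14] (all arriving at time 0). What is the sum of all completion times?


Since all jobs arrive at t=0, SRPT equals SPT ordering.
SPT order: [4, 10, 13, 14]
Completion times:
  Job 1: p=4, C=4
  Job 2: p=10, C=14
  Job 3: p=13, C=27
  Job 4: p=14, C=41
Total completion time = 4 + 14 + 27 + 41 = 86

86


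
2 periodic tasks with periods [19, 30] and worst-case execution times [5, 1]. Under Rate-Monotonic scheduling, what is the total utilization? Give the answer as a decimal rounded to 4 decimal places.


Compute individual utilizations (exact fractions):
  Task 1: C/T = 5/19 (approx. 0.2632)
  Task 2: C/T = 1/30 (approx. 0.0333)
Total utilization U = 5/19 + 1/30 = 169/570
Rounded to 4 decimal places: U = 0.2965
RM (Liu & Layland) bound for 2 tasks = 0.828427; compare with U = 169/570 (approx. 0.296491)
U <= bound, so schedulable by RM sufficient condition.

0.2965


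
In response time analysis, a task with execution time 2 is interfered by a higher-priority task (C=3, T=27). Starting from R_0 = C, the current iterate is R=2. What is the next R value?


R_next = C + ceil(R_prev / T_hp) * C_hp
ceil(2 / 27) = ceil(0.0741) = 1
Interference = 1 * 3 = 3
R_next = 2 + 3 = 5

5


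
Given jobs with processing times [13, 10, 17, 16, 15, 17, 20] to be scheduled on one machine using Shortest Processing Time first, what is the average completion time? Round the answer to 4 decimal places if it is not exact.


Sort jobs by processing time (SPT order): [10, 13, 15, 16, 17, 17, 20]
Compute completion times sequentially:
  Job 1: processing = 10, completes at 10
  Job 2: processing = 13, completes at 23
  Job 3: processing = 15, completes at 38
  Job 4: processing = 16, completes at 54
  Job 5: processing = 17, completes at 71
  Job 6: processing = 17, completes at 88
  Job 7: processing = 20, completes at 108
Sum of completion times = 392
Average completion time = 392/7 = 56.0

56.0


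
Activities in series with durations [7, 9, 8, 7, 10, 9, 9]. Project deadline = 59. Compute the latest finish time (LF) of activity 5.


LF(activity 5) = deadline - sum of successor durations
Successors: activities 6 through 7 with durations [9, 9]
Sum of successor durations = 18
LF = 59 - 18 = 41

41


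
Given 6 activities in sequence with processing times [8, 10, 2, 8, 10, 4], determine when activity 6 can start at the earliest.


Activity 6 starts after activities 1 through 5 complete.
Predecessor durations: [8, 10, 2, 8, 10]
ES = 8 + 10 + 2 + 8 + 10 = 38

38


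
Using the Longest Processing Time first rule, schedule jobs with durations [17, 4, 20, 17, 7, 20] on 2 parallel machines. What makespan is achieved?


Sort jobs in decreasing order (LPT): [20, 20, 17, 17, 7, 4]
Assign each job to the least loaded machine:
  Machine 1: jobs [20, 17, 7], load = 44
  Machine 2: jobs [20, 17, 4], load = 41
Makespan = max load = 44

44


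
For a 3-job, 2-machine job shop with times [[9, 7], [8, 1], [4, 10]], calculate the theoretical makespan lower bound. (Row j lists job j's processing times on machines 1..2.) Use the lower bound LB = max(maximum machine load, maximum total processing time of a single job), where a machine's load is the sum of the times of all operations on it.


Machine loads:
  Machine 1: 9 + 8 + 4 = 21
  Machine 2: 7 + 1 + 10 = 18
Max machine load = 21
Job totals:
  Job 1: 16
  Job 2: 9
  Job 3: 14
Max job total = 16
Lower bound = max(21, 16) = 21

21


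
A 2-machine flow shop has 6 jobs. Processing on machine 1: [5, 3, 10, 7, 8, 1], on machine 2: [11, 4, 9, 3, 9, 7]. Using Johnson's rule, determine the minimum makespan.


Apply Johnson's rule:
  Group 1 (a <= b): [(6, 1, 7), (2, 3, 4), (1, 5, 11), (5, 8, 9)]
  Group 2 (a > b): [(3, 10, 9), (4, 7, 3)]
Optimal job order: [6, 2, 1, 5, 3, 4]
Schedule:
  Job 6: M1 done at 1, M2 done at 8
  Job 2: M1 done at 4, M2 done at 12
  Job 1: M1 done at 9, M2 done at 23
  Job 5: M1 done at 17, M2 done at 32
  Job 3: M1 done at 27, M2 done at 41
  Job 4: M1 done at 34, M2 done at 44
Makespan = 44

44


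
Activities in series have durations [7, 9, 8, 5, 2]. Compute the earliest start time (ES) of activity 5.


Activity 5 starts after activities 1 through 4 complete.
Predecessor durations: [7, 9, 8, 5]
ES = 7 + 9 + 8 + 5 = 29

29


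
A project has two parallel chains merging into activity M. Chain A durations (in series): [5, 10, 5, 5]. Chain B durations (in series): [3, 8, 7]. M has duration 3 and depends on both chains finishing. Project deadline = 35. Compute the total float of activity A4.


Forward pass: ES(A4) = sum of predecessors on chain A = 20
EF = ES + duration = 20 + 5 = 25
Backward pass: LF(M) = deadline = 35; LS(M) = 35 - 3 = 32
LF(A4) = LS(M) - sum(successors on chain A) = 32 - 0 = 32
LS = LF - duration = 32 - 5 = 27
Total float = LS - ES = 27 - 20 = 7

7


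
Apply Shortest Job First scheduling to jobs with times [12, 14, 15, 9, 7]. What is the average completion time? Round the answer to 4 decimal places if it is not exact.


SJF order (ascending): [7, 9, 12, 14, 15]
Completion times:
  Job 1: burst=7, C=7
  Job 2: burst=9, C=16
  Job 3: burst=12, C=28
  Job 4: burst=14, C=42
  Job 5: burst=15, C=57
Average completion = 150/5 = 30.0

30.0


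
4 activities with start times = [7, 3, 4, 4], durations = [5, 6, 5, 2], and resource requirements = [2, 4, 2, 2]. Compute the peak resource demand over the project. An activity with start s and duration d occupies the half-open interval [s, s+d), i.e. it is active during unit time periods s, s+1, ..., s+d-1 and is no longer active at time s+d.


Each activity i is active on [start_i, start_i + duration_i).
Compute total resource usage per time slot:
  t=0: active resources = [], total = 0
  t=1: active resources = [], total = 0
  t=2: active resources = [], total = 0
  t=3: active resources = [4], total = 4
  t=4: active resources = [4, 2, 2], total = 8
  t=5: active resources = [4, 2, 2], total = 8
  t=6: active resources = [4, 2], total = 6
  t=7: active resources = [2, 4, 2], total = 8
  t=8: active resources = [2, 4, 2], total = 8
  t=9: active resources = [2], total = 2
  t=10: active resources = [2], total = 2
  t=11: active resources = [2], total = 2
Peak resource demand = 8

8


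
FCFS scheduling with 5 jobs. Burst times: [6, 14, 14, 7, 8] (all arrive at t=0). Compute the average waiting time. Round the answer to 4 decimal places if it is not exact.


FCFS order (as given): [6, 14, 14, 7, 8]
Waiting times:
  Job 1: wait = 0
  Job 2: wait = 6
  Job 3: wait = 20
  Job 4: wait = 34
  Job 5: wait = 41
Sum of waiting times = 101
Average waiting time = 101/5 = 20.2

20.2


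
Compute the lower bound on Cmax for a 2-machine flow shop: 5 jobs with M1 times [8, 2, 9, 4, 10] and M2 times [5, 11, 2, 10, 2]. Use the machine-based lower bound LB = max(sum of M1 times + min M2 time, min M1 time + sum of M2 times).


LB1 = sum(M1 times) + min(M2 times) = 33 + 2 = 35
LB2 = min(M1 times) + sum(M2 times) = 2 + 30 = 32
Lower bound = max(LB1, LB2) = max(35, 32) = 35

35


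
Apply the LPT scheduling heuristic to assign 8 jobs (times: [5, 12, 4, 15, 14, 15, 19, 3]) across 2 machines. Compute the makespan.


Sort jobs in decreasing order (LPT): [19, 15, 15, 14, 12, 5, 4, 3]
Assign each job to the least loaded machine:
  Machine 1: jobs [19, 14, 5, 4, 3], load = 45
  Machine 2: jobs [15, 15, 12], load = 42
Makespan = max load = 45

45


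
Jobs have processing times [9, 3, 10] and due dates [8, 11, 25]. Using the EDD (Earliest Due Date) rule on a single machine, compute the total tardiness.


Sort by due date (EDD order): [(9, 8), (3, 11), (10, 25)]
Compute completion times and tardiness:
  Job 1: p=9, d=8, C=9, tardiness=max(0,9-8)=1
  Job 2: p=3, d=11, C=12, tardiness=max(0,12-11)=1
  Job 3: p=10, d=25, C=22, tardiness=max(0,22-25)=0
Total tardiness = 2

2


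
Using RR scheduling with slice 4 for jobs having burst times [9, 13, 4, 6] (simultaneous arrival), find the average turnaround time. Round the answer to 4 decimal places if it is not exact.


Time quantum = 4
Execution trace:
  J1 runs 4 units, time = 4
  J2 runs 4 units, time = 8
  J3 runs 4 units, time = 12
  J4 runs 4 units, time = 16
  J1 runs 4 units, time = 20
  J2 runs 4 units, time = 24
  J4 runs 2 units, time = 26
  J1 runs 1 units, time = 27
  J2 runs 4 units, time = 31
  J2 runs 1 units, time = 32
Finish times: [27, 32, 12, 26]
Average turnaround = 97/4 = 24.25

24.25


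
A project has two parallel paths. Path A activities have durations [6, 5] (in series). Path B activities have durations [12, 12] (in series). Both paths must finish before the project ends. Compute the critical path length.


Path A total = 6 + 5 = 11
Path B total = 12 + 12 = 24
Critical path = longest path = max(11, 24) = 24

24


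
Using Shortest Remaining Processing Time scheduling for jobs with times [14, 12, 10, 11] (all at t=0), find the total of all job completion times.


Since all jobs arrive at t=0, SRPT equals SPT ordering.
SPT order: [10, 11, 12, 14]
Completion times:
  Job 1: p=10, C=10
  Job 2: p=11, C=21
  Job 3: p=12, C=33
  Job 4: p=14, C=47
Total completion time = 10 + 21 + 33 + 47 = 111

111


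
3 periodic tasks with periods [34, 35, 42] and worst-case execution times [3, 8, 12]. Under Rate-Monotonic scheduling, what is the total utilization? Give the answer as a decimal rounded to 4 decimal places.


Compute individual utilizations (exact fractions):
  Task 1: C/T = 3/34 (approx. 0.0882)
  Task 2: C/T = 8/35 (approx. 0.2286)
  Task 3: C/T = 12/42 = 2/7 (approx. 0.2857)
Total utilization U = 3/34 + 8/35 + 2/7 = 717/1190
Rounded to 4 decimal places: U = 0.6025
RM (Liu & Layland) bound for 3 tasks = 0.779763; compare with U = 717/1190 (approx. 0.602521)
U <= bound, so schedulable by RM sufficient condition.

0.6025


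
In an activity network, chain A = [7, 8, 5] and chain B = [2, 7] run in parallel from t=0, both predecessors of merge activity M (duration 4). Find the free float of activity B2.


ES(B2) = sum of predecessors on chain B = 2
EF(B2) = ES + duration = 2 + 7 = 9
Successor of B2 is M. ES(M) = max(sum(A), sum(B)) = max(20, 9) = 20
Free float = ES(successor) - EF(current) = 20 - 9 = 11

11


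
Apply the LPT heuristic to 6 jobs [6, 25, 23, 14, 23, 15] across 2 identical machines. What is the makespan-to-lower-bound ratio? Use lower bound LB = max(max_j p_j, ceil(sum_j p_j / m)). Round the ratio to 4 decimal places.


LPT order: [25, 23, 23, 15, 14, 6]
Machine loads after assignment: [54, 52]
LPT makespan = 54
Lower bound = max(max_job, ceil(total/2)) = max(25, 53) = 53
Ratio = 54 / 53 = 1.0189

1.0189


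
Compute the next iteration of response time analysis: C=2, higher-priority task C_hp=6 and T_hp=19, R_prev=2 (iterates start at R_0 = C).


R_next = C + ceil(R_prev / T_hp) * C_hp
ceil(2 / 19) = ceil(0.1053) = 1
Interference = 1 * 6 = 6
R_next = 2 + 6 = 8

8


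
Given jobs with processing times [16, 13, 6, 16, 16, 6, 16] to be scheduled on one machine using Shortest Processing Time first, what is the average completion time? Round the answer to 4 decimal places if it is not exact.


Sort jobs by processing time (SPT order): [6, 6, 13, 16, 16, 16, 16]
Compute completion times sequentially:
  Job 1: processing = 6, completes at 6
  Job 2: processing = 6, completes at 12
  Job 3: processing = 13, completes at 25
  Job 4: processing = 16, completes at 41
  Job 5: processing = 16, completes at 57
  Job 6: processing = 16, completes at 73
  Job 7: processing = 16, completes at 89
Sum of completion times = 303
Average completion time = 303/7 = 43.2857

43.2857


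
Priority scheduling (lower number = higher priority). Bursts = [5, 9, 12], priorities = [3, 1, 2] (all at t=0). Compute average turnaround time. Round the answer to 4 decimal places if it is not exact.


Sort by priority (ascending = highest first):
Order: [(1, 9), (2, 12), (3, 5)]
Completion times:
  Priority 1, burst=9, C=9
  Priority 2, burst=12, C=21
  Priority 3, burst=5, C=26
Average turnaround = 56/3 = 18.6667

18.6667


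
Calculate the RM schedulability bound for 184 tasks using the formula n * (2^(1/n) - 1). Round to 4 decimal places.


Compute 2^(1/184) = 1.0037742087
Subtract 1: 1.0037742087 - 1 = 0.0037742087
Multiply by n: 184 * 0.0037742087 = 0.6944544008
Round to 4 dp: 0.6945

0.6945


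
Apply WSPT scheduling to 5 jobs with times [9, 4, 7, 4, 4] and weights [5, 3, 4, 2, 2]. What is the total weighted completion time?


Compute p/w ratios and sort ascending (WSPT): [(4, 3), (7, 4), (9, 5), (4, 2), (4, 2)]
Compute weighted completion times:
  Job (p=4,w=3): C=4, w*C=3*4=12
  Job (p=7,w=4): C=11, w*C=4*11=44
  Job (p=9,w=5): C=20, w*C=5*20=100
  Job (p=4,w=2): C=24, w*C=2*24=48
  Job (p=4,w=2): C=28, w*C=2*28=56
Total weighted completion time = 260

260


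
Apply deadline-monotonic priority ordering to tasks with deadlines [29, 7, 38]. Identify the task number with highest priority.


Sort tasks by relative deadline (ascending):
  Task 2: deadline = 7
  Task 1: deadline = 29
  Task 3: deadline = 38
Priority order (highest first): [2, 1, 3]
Highest priority task = 2

2


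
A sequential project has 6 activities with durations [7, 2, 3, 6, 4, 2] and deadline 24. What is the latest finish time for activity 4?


LF(activity 4) = deadline - sum of successor durations
Successors: activities 5 through 6 with durations [4, 2]
Sum of successor durations = 6
LF = 24 - 6 = 18

18


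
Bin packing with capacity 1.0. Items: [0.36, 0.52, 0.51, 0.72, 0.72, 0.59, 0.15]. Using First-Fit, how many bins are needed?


Place items sequentially using First-Fit:
  Item 0.36 -> new Bin 1
  Item 0.52 -> Bin 1 (now 0.88)
  Item 0.51 -> new Bin 2
  Item 0.72 -> new Bin 3
  Item 0.72 -> new Bin 4
  Item 0.59 -> new Bin 5
  Item 0.15 -> Bin 2 (now 0.66)
Total bins used = 5

5


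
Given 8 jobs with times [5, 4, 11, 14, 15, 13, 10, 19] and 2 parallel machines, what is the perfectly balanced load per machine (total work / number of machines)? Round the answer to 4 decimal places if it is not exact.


Total processing time = 5 + 4 + 11 + 14 + 15 + 13 + 10 + 19 = 91
Number of machines = 2
Ideal balanced load = 91 / 2 = 45.5

45.5


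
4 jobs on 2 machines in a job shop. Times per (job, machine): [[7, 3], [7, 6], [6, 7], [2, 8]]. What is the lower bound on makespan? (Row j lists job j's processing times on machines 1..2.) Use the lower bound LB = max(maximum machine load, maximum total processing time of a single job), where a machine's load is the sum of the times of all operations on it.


Machine loads:
  Machine 1: 7 + 7 + 6 + 2 = 22
  Machine 2: 3 + 6 + 7 + 8 = 24
Max machine load = 24
Job totals:
  Job 1: 10
  Job 2: 13
  Job 3: 13
  Job 4: 10
Max job total = 13
Lower bound = max(24, 13) = 24

24


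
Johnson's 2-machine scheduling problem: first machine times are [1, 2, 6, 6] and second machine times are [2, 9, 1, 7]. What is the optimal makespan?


Apply Johnson's rule:
  Group 1 (a <= b): [(1, 1, 2), (2, 2, 9), (4, 6, 7)]
  Group 2 (a > b): [(3, 6, 1)]
Optimal job order: [1, 2, 4, 3]
Schedule:
  Job 1: M1 done at 1, M2 done at 3
  Job 2: M1 done at 3, M2 done at 12
  Job 4: M1 done at 9, M2 done at 19
  Job 3: M1 done at 15, M2 done at 20
Makespan = 20

20


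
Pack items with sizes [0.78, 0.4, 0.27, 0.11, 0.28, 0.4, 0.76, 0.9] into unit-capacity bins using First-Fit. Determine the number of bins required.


Place items sequentially using First-Fit:
  Item 0.78 -> new Bin 1
  Item 0.4 -> new Bin 2
  Item 0.27 -> Bin 2 (now 0.67)
  Item 0.11 -> Bin 1 (now 0.89)
  Item 0.28 -> Bin 2 (now 0.95)
  Item 0.4 -> new Bin 3
  Item 0.76 -> new Bin 4
  Item 0.9 -> new Bin 5
Total bins used = 5

5


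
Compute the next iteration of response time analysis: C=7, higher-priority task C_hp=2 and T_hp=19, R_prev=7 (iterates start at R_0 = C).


R_next = C + ceil(R_prev / T_hp) * C_hp
ceil(7 / 19) = ceil(0.3684) = 1
Interference = 1 * 2 = 2
R_next = 7 + 2 = 9

9


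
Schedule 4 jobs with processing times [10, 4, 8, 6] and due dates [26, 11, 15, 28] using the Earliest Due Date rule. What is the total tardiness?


Sort by due date (EDD order): [(4, 11), (8, 15), (10, 26), (6, 28)]
Compute completion times and tardiness:
  Job 1: p=4, d=11, C=4, tardiness=max(0,4-11)=0
  Job 2: p=8, d=15, C=12, tardiness=max(0,12-15)=0
  Job 3: p=10, d=26, C=22, tardiness=max(0,22-26)=0
  Job 4: p=6, d=28, C=28, tardiness=max(0,28-28)=0
Total tardiness = 0

0


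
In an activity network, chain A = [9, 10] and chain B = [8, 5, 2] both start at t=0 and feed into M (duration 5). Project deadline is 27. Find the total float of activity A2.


Forward pass: ES(A2) = sum of predecessors on chain A = 9
EF = ES + duration = 9 + 10 = 19
Backward pass: LF(M) = deadline = 27; LS(M) = 27 - 5 = 22
LF(A2) = LS(M) - sum(successors on chain A) = 22 - 0 = 22
LS = LF - duration = 22 - 10 = 12
Total float = LS - ES = 12 - 9 = 3

3


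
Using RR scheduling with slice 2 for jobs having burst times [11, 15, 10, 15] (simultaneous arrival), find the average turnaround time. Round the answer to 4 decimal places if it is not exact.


Time quantum = 2
Execution trace:
  J1 runs 2 units, time = 2
  J2 runs 2 units, time = 4
  J3 runs 2 units, time = 6
  J4 runs 2 units, time = 8
  J1 runs 2 units, time = 10
  J2 runs 2 units, time = 12
  J3 runs 2 units, time = 14
  J4 runs 2 units, time = 16
  J1 runs 2 units, time = 18
  J2 runs 2 units, time = 20
  J3 runs 2 units, time = 22
  J4 runs 2 units, time = 24
  J1 runs 2 units, time = 26
  J2 runs 2 units, time = 28
  J3 runs 2 units, time = 30
  J4 runs 2 units, time = 32
  J1 runs 2 units, time = 34
  J2 runs 2 units, time = 36
  J3 runs 2 units, time = 38
  J4 runs 2 units, time = 40
  J1 runs 1 units, time = 41
  J2 runs 2 units, time = 43
  J4 runs 2 units, time = 45
  J2 runs 2 units, time = 47
  J4 runs 2 units, time = 49
  J2 runs 1 units, time = 50
  J4 runs 1 units, time = 51
Finish times: [41, 50, 38, 51]
Average turnaround = 180/4 = 45.0

45.0


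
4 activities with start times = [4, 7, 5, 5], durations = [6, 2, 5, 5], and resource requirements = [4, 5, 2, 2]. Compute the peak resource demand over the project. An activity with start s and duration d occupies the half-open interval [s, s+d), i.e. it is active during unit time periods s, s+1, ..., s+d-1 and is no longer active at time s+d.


Each activity i is active on [start_i, start_i + duration_i).
Compute total resource usage per time slot:
  t=0: active resources = [], total = 0
  t=1: active resources = [], total = 0
  t=2: active resources = [], total = 0
  t=3: active resources = [], total = 0
  t=4: active resources = [4], total = 4
  t=5: active resources = [4, 2, 2], total = 8
  t=6: active resources = [4, 2, 2], total = 8
  t=7: active resources = [4, 5, 2, 2], total = 13
  t=8: active resources = [4, 5, 2, 2], total = 13
  t=9: active resources = [4, 2, 2], total = 8
Peak resource demand = 13

13


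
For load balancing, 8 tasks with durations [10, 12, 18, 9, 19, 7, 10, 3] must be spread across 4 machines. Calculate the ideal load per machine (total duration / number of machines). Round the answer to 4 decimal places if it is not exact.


Total processing time = 10 + 12 + 18 + 9 + 19 + 7 + 10 + 3 = 88
Number of machines = 4
Ideal balanced load = 88 / 4 = 22.0

22.0


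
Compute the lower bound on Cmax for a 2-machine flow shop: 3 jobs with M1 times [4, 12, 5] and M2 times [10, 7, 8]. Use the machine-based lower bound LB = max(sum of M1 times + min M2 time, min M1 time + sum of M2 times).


LB1 = sum(M1 times) + min(M2 times) = 21 + 7 = 28
LB2 = min(M1 times) + sum(M2 times) = 4 + 25 = 29
Lower bound = max(LB1, LB2) = max(28, 29) = 29

29


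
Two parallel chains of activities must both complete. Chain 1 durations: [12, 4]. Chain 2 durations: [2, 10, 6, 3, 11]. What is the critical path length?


Path A total = 12 + 4 = 16
Path B total = 2 + 10 + 6 + 3 + 11 = 32
Critical path = longest path = max(16, 32) = 32

32


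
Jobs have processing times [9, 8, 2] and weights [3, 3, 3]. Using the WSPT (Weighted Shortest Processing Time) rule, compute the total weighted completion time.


Compute p/w ratios and sort ascending (WSPT): [(2, 3), (8, 3), (9, 3)]
Compute weighted completion times:
  Job (p=2,w=3): C=2, w*C=3*2=6
  Job (p=8,w=3): C=10, w*C=3*10=30
  Job (p=9,w=3): C=19, w*C=3*19=57
Total weighted completion time = 93

93


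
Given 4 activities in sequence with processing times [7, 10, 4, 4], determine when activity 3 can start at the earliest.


Activity 3 starts after activities 1 through 2 complete.
Predecessor durations: [7, 10]
ES = 7 + 10 = 17

17


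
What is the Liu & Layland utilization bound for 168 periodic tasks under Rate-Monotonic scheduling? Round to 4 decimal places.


Compute 2^(1/168) = 1.0041343992
Subtract 1: 1.0041343992 - 1 = 0.0041343992
Multiply by n: 168 * 0.0041343992 = 0.6945790656
Round to 4 dp: 0.6946

0.6946
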